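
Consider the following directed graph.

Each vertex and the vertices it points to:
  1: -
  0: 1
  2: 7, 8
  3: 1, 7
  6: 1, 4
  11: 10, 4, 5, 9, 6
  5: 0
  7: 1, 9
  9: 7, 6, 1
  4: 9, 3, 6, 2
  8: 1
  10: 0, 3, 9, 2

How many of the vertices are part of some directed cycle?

6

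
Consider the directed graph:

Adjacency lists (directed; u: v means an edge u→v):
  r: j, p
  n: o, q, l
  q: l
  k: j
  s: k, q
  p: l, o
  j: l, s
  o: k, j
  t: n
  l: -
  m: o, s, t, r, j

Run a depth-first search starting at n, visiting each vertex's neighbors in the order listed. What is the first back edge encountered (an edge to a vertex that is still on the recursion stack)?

s->k

DFS from n (visiting each vertex's neighbors in the order listed); mark gray on enter, black on exit:
n gray
  o gray
    k gray
      j gray
        l gray
        l black
        s gray
          s→k: k is gray → back edge
First back edge: s → k.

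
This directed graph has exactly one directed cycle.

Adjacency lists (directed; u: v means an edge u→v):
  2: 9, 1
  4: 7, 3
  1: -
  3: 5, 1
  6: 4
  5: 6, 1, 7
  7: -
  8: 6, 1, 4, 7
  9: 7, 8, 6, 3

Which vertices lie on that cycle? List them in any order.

3, 4, 5, 6

DFS with gray/black marking from 3:
3 gray
  5 gray
    6 gray
      4 gray
        7 gray
        7 black
        4→3: 3 is gray → back edge
Back edge closes the cycle 3 → 5 → 6 → 4 → 3; its vertices are {3, 4, 5, 6}.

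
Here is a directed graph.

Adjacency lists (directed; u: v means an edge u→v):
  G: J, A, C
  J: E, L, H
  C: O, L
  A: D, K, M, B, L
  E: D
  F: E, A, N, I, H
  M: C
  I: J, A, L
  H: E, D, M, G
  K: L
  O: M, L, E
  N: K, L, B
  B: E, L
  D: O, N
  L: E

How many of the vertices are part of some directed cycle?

12

A vertex is on a directed cycle iff it belongs to a strongly connected component of size ≥ 2 (or has a self-loop).
The vertices on cycles are {B, C, D, E, G, H, J, K, L, M, N, O} — 12 in total.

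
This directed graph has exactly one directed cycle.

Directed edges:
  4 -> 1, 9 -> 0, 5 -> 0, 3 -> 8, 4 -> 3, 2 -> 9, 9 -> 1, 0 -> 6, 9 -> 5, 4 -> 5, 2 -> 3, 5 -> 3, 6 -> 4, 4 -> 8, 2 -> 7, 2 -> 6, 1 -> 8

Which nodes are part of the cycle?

DFS with gray/black marking from 6:
6 gray
  4 gray
    5 gray
      0 gray
        0→6: 6 is gray → back edge
Back edge closes the cycle 6 → 4 → 5 → 0 → 6; its vertices are {0, 4, 5, 6}.

0, 4, 5, 6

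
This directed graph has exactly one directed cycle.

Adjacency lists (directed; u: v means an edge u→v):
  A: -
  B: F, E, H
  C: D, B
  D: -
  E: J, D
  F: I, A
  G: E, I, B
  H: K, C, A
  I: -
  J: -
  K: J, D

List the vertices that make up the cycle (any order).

B, C, H

DFS with gray/black marking from B:
B gray
  F gray
    I gray
    I black
    A gray
    A black
  F black
  E gray
    J gray
    J black
    D gray
    D black
  E black
  H gray
    K gray
      K→J: J black — skip
      K→D: D black — skip
    K black
    C gray
      C→D: D black — skip
      C→B: B is gray → back edge
Back edge closes the cycle B → H → C → B; its vertices are {B, C, H}.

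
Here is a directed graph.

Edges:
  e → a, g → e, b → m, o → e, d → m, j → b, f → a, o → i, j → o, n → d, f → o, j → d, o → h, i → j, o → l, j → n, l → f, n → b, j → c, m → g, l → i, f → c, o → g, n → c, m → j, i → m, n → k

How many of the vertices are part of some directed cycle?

9

A vertex is on a directed cycle iff it belongs to a strongly connected component of size ≥ 2 (or has a self-loop).
The vertices on cycles are {b, d, f, i, j, l, m, n, o} — 9 in total.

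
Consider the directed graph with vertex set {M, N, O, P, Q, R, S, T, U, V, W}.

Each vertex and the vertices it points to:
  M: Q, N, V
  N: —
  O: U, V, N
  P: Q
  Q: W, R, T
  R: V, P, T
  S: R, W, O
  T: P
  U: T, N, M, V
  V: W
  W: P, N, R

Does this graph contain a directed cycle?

DFS with white/gray/black marking, starting from W:
W gray
  P gray
    Q gray
      Q→W: W is gray → back edge
Back edge found, so a cycle exists: W → P → Q → W.

Yes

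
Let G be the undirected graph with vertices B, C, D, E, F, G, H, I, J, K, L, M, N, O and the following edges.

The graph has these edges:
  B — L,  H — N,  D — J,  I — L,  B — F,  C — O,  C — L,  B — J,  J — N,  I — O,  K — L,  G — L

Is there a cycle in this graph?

Yes

DFS, tracking each vertex's parent; an edge to a visited non-parent vertex closes a cycle.
Start from M:
visit M (parent –)
visit B (parent –)
  visit F (parent B)
    F–B: parent, skip
  visit L (parent B)
    visit C (parent L)
      visit O (parent C)
        O–C: parent, skip
        visit I (parent O)
          I–L: L visited and ≠ parent → cycle
Cycle: L – C – O – I – L.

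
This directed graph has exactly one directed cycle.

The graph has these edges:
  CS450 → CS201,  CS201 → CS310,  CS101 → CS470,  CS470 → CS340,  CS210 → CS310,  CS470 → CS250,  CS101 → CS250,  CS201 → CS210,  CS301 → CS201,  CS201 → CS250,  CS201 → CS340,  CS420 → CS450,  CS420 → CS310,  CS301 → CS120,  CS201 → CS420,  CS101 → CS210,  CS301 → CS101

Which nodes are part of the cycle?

DFS with gray/black marking from CS201:
CS201 gray
  CS420 gray
    CS310 gray
    CS310 black
    CS450 gray
      CS450→CS201: CS201 is gray → back edge
Back edge closes the cycle CS201 → CS420 → CS450 → CS201; its vertices are {CS201, CS420, CS450}.

CS201, CS420, CS450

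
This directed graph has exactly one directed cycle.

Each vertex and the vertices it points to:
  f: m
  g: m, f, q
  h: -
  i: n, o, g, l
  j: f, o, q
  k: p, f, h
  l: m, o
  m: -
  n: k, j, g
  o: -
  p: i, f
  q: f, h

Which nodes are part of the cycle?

i, k, n, p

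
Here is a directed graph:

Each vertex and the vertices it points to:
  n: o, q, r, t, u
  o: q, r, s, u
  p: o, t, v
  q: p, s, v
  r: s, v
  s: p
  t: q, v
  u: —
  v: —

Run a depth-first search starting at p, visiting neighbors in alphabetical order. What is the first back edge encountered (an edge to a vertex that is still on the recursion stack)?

q→p

DFS from p (visiting neighbors in alphabetical order); mark gray on enter, black on exit:
p gray
  o gray
    q gray
      q→p: p is gray → back edge
First back edge: q → p.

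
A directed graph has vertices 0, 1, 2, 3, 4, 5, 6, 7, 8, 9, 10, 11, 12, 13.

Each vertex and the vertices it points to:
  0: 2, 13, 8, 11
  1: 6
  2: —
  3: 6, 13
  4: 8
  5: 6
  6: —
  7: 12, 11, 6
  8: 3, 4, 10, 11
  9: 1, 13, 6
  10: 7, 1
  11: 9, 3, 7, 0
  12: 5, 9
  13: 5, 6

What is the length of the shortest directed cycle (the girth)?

2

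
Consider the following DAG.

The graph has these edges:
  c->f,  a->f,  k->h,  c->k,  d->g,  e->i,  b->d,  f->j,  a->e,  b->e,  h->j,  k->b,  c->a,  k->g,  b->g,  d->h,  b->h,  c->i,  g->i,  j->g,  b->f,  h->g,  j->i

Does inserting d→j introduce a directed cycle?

No

Adding d→j creates a cycle iff j can already reach d.
Explore from j: no path reaches d. The graph stays acyclic.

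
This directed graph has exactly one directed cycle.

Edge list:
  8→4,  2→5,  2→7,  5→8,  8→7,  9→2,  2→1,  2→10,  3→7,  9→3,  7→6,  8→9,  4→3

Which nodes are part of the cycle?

DFS with gray/black marking from 8:
8 gray
  4 gray
    3 gray
      7 gray
        6 gray
        6 black
      7 black
    3 black
  4 black
  9 gray
    9→3: 3 black — skip
    2 gray
      5 gray
        5→8: 8 is gray → back edge
Back edge closes the cycle 8 → 9 → 2 → 5 → 8; its vertices are {2, 5, 8, 9}.

2, 5, 8, 9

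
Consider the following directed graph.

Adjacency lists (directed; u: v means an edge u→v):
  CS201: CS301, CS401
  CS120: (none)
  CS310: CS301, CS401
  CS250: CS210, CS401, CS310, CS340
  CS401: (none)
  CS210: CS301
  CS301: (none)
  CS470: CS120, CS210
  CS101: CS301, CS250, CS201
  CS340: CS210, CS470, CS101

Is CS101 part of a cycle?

Yes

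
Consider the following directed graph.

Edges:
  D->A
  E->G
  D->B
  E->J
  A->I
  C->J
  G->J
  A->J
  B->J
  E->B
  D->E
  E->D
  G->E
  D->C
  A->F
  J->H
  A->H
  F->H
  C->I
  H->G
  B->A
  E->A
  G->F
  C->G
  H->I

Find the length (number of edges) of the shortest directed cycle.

2

For each vertex v, BFS finds the shortest path from v back to v.
The shortest such closed walk is D → E → D, length 2.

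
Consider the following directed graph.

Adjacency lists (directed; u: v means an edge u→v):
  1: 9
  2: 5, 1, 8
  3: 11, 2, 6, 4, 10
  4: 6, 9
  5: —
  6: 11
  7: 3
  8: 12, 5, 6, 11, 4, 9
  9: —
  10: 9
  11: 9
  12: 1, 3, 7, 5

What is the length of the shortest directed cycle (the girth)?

4

For each vertex v, BFS finds the shortest path from v back to v.
The shortest such closed walk is 12 → 3 → 2 → 8 → 12, length 4.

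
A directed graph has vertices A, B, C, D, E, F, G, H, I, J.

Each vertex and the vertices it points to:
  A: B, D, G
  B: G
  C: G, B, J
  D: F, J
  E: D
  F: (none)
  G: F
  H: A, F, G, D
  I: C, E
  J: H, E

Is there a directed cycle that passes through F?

No

F lies on a cycle iff there is a path from F back to itself.
Exploring from F, it never reaches itself; equivalently, its strongly connected component is a singleton.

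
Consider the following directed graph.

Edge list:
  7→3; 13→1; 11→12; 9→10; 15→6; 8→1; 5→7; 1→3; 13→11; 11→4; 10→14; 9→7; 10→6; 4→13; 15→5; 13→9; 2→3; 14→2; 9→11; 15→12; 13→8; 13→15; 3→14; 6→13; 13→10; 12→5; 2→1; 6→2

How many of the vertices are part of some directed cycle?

11

A vertex is on a directed cycle iff it belongs to a strongly connected component of size ≥ 2 (or has a self-loop).
The vertices on cycles are {1, 2, 3, 4, 6, 9, 10, 11, 13, 14, 15} — 11 in total.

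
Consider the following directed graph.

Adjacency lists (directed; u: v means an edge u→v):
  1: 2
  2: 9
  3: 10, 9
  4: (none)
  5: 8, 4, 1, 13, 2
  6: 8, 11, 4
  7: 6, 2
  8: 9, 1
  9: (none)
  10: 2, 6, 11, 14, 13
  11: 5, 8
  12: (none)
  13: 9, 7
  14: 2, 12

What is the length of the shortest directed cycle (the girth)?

For each vertex v, BFS finds the shortest path from v back to v.
The shortest such closed walk is 6 → 11 → 5 → 13 → 7 → 6, length 5.

5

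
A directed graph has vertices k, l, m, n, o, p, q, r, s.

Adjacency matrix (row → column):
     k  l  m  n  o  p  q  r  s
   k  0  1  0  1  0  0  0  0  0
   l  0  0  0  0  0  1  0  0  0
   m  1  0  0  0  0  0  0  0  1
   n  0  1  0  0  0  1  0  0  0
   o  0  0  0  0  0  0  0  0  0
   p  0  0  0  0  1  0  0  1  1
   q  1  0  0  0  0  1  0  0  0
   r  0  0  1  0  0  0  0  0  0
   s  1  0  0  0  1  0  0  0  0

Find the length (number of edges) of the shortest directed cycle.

For each vertex v, BFS finds the shortest path from v back to v.
The shortest such closed walk is p → s → k → l → p, length 4.

4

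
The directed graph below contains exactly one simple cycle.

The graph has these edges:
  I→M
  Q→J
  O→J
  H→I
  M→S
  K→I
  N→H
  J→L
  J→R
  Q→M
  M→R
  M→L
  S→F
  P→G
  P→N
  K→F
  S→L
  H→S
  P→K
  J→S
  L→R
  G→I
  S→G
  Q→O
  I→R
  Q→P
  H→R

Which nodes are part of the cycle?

G, I, M, S

DFS with gray/black marking from M:
M gray
  L gray
    R gray
    R black
  L black
  M→R: R black — skip
  S gray
    F gray
    F black
    S→L: L black — skip
    G gray
      I gray
        I→R: R black — skip
        I→M: M is gray → back edge
Back edge closes the cycle M → S → G → I → M; its vertices are {G, I, M, S}.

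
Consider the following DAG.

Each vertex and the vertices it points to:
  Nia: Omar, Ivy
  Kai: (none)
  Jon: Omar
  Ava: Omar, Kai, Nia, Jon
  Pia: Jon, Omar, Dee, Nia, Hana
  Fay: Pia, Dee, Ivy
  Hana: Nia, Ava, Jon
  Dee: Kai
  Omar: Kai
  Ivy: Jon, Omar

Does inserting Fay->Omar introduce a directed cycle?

No

Adding Fay→Omar creates a cycle iff Omar can already reach Fay.
Explore from Omar: no path reaches Fay. The graph stays acyclic.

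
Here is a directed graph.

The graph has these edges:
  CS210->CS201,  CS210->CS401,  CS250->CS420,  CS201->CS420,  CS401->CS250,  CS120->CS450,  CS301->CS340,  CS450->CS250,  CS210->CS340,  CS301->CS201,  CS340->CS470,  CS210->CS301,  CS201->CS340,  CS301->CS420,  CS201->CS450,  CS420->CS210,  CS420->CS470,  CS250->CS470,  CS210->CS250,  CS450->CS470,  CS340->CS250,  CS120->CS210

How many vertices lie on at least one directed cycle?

A vertex is on a directed cycle iff it belongs to a strongly connected component of size ≥ 2 (or has a self-loop).
The vertices on cycles are {CS201, CS210, CS250, CS301, CS340, CS401, CS420, CS450} — 8 in total.

8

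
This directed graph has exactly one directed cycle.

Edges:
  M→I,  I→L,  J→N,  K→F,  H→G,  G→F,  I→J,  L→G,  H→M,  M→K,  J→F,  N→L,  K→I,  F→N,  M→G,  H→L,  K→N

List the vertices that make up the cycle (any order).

F, G, L, N

DFS with gray/black marking from L:
L gray
  G gray
    F gray
      N gray
        N→L: L is gray → back edge
Back edge closes the cycle L → G → F → N → L; its vertices are {F, G, L, N}.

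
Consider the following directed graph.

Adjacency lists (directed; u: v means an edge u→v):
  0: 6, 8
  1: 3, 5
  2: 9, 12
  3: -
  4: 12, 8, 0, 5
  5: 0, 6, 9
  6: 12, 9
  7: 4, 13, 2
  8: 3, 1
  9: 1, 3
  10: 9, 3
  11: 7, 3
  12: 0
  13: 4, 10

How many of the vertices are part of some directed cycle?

7

A vertex is on a directed cycle iff it belongs to a strongly connected component of size ≥ 2 (or has a self-loop).
The vertices on cycles are {0, 1, 5, 6, 8, 9, 12} — 7 in total.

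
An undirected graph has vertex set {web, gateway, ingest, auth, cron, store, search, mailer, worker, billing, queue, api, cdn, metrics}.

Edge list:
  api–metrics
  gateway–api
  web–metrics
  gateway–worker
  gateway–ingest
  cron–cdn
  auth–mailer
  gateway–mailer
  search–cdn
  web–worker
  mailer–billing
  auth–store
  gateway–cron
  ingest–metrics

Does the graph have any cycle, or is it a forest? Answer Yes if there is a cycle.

DFS, tracking each vertex's parent; an edge to a visited non-parent vertex closes a cycle.
Start from search:
visit search (parent –)
  visit cdn (parent search)
    visit cron (parent cdn)
      visit gateway (parent cron)
        visit worker (parent gateway)
          worker–gateway: parent, skip
          visit web (parent worker)
            web–worker: parent, skip
            visit metrics (parent web)
              metrics–web: parent, skip
              visit api (parent metrics)
                api–gateway: gateway visited and ≠ parent → cycle
Cycle: gateway – worker – web – metrics – api – gateway.

Yes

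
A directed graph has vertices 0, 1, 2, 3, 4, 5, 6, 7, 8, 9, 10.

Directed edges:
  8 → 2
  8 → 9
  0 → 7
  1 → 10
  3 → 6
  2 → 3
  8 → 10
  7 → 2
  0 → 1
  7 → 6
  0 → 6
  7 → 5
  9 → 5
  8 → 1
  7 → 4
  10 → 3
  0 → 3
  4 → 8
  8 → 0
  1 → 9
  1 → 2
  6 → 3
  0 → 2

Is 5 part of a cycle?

No

5 lies on a cycle iff there is a path from 5 back to itself.
Exploring from 5, it never reaches itself; equivalently, its strongly connected component is a singleton.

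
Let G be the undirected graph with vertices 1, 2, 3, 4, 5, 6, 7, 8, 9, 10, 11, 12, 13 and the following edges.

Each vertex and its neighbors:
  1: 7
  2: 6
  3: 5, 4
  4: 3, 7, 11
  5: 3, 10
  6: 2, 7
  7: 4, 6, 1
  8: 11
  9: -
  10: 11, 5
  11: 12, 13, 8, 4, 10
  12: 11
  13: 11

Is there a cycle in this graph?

DFS, tracking each vertex's parent; an edge to a visited non-parent vertex closes a cycle.
Start from 6:
visit 6 (parent –)
  visit 2 (parent 6)
    2–6: parent, skip
  visit 7 (parent 6)
    visit 4 (parent 7)
      visit 3 (parent 4)
        visit 5 (parent 3)
          5–3: parent, skip
          visit 10 (parent 5)
            visit 11 (parent 10)
              visit 12 (parent 11)
                12–11: parent, skip
              visit 13 (parent 11)
                13–11: parent, skip
              visit 8 (parent 11)
                8–11: parent, skip
              11–4: 4 visited and ≠ parent → cycle
Cycle: 4 – 3 – 5 – 10 – 11 – 4.

Yes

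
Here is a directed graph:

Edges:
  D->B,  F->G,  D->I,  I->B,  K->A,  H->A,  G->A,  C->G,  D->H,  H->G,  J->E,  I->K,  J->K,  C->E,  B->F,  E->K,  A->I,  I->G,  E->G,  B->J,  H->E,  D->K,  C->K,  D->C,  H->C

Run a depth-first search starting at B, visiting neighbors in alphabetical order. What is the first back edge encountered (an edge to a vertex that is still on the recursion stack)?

I->B

DFS from B (visiting neighbors in alphabetical order); mark gray on enter, black on exit:
B gray
  F gray
    G gray
      A gray
        I gray
          I→B: B is gray → back edge
First back edge: I → B.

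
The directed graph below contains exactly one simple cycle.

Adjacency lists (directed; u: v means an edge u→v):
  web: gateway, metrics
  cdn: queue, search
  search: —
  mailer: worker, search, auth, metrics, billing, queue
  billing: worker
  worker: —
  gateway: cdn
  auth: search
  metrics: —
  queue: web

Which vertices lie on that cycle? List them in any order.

DFS with gray/black marking from queue:
queue gray
  web gray
    gateway gray
      cdn gray
        cdn→queue: queue is gray → back edge
Back edge closes the cycle queue → web → gateway → cdn → queue; its vertices are {cdn, web, queue, gateway}.

cdn, web, queue, gateway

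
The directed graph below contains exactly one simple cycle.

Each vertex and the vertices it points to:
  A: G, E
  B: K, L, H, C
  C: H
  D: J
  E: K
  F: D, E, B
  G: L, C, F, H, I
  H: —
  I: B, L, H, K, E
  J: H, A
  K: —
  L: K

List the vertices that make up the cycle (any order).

A, D, F, G, J

DFS with gray/black marking from F:
F gray
  D gray
    J gray
      H gray
      H black
      A gray
        G gray
          L gray
            K gray
            K black
          L black
          C gray
            C→H: H black — skip
          C black
          G→F: F is gray → back edge
Back edge closes the cycle F → D → J → A → G → F; its vertices are {A, D, F, G, J}.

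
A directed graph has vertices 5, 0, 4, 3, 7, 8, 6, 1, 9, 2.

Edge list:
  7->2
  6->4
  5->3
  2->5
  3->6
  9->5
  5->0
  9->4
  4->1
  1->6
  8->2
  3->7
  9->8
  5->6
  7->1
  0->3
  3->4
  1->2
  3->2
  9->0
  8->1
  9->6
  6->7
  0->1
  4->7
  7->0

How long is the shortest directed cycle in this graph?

3

For each vertex v, BFS finds the shortest path from v back to v.
The shortest such closed walk is 5 → 3 → 2 → 5, length 3.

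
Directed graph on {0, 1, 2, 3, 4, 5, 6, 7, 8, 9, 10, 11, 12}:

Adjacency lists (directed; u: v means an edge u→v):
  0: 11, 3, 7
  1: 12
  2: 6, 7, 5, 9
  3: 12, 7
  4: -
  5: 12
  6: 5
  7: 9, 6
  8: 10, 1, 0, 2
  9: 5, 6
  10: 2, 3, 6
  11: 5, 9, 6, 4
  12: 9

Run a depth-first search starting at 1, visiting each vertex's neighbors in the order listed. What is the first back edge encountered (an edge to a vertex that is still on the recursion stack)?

DFS from 1 (visiting each vertex's neighbors in the order listed); mark gray on enter, black on exit:
1 gray
  12 gray
    9 gray
      5 gray
        5→12: 12 is gray → back edge
First back edge: 5 → 12.

5->12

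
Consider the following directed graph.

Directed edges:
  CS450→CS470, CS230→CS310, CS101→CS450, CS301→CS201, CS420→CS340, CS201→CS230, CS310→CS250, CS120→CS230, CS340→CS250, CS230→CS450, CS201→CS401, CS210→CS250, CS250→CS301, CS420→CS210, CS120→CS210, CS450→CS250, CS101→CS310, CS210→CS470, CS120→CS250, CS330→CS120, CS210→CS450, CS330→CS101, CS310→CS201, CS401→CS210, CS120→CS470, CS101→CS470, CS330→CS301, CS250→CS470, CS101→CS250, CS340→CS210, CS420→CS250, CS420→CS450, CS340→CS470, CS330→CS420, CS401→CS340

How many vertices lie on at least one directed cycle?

9

A vertex is on a directed cycle iff it belongs to a strongly connected component of size ≥ 2 (or has a self-loop).
The vertices on cycles are {CS201, CS210, CS230, CS250, CS301, CS310, CS340, CS401, CS450} — 9 in total.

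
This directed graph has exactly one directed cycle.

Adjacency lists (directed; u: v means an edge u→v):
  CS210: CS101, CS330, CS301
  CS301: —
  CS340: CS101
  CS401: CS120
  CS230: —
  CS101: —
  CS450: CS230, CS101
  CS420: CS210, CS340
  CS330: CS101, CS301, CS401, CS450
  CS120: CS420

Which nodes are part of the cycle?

CS120, CS210, CS330, CS401, CS420

DFS with gray/black marking from CS420:
CS420 gray
  CS210 gray
    CS101 gray
    CS101 black
    CS330 gray
      CS330→CS101: CS101 black — skip
      CS301 gray
      CS301 black
      CS401 gray
        CS120 gray
          CS120→CS420: CS420 is gray → back edge
Back edge closes the cycle CS420 → CS210 → CS330 → CS401 → CS120 → CS420; its vertices are {CS120, CS210, CS330, CS401, CS420}.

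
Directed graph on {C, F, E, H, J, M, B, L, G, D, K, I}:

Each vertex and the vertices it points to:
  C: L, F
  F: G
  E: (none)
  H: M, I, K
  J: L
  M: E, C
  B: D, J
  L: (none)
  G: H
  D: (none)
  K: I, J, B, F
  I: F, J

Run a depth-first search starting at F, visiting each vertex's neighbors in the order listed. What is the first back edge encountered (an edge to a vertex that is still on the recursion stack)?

C→F

DFS from F (visiting each vertex's neighbors in the order listed); mark gray on enter, black on exit:
F gray
  G gray
    H gray
      M gray
        E gray
        E black
        C gray
          L gray
          L black
          C→F: F is gray → back edge
First back edge: C → F.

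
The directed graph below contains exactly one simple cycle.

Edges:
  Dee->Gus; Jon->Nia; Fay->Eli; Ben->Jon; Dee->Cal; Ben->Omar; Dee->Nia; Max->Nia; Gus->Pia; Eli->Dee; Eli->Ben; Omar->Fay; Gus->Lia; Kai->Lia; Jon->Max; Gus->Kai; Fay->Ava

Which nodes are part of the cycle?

DFS with gray/black marking from Fay:
Fay gray
  Ava gray
  Ava black
  Eli gray
    Dee gray
      Nia gray
      Nia black
      Cal gray
      Cal black
      Gus gray
        Kai gray
          Lia gray
          Lia black
        Kai black
        Pia gray
        Pia black
        Gus→Lia: Lia black — skip
      Gus black
    Dee black
    Ben gray
      Omar gray
        Omar→Fay: Fay is gray → back edge
Back edge closes the cycle Fay → Eli → Ben → Omar → Fay; its vertices are {Ben, Eli, Fay, Omar}.

Ben, Eli, Fay, Omar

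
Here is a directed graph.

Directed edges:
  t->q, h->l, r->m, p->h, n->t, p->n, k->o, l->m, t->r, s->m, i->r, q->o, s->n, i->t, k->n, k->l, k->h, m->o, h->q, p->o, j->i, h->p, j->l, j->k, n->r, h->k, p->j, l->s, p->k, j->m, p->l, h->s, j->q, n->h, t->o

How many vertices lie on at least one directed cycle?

A vertex is on a directed cycle iff it belongs to a strongly connected component of size ≥ 2 (or has a self-loop).
The vertices on cycles are {h, j, k, l, n, p, s} — 7 in total.

7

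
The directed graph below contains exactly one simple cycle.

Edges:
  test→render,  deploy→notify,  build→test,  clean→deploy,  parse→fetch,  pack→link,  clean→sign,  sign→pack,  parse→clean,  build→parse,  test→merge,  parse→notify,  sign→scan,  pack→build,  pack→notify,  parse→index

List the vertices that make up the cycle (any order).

DFS with gray/black marking from build:
build gray
  parse gray
    fetch gray
    fetch black
    clean gray
      deploy gray
        notify gray
        notify black
      deploy black
      sign gray
        pack gray
          pack→notify: notify black — skip
          link gray
          link black
          pack→build: build is gray → back edge
Back edge closes the cycle build → parse → clean → sign → pack → build; its vertices are {pack, sign, build, clean, parse}.

pack, sign, build, clean, parse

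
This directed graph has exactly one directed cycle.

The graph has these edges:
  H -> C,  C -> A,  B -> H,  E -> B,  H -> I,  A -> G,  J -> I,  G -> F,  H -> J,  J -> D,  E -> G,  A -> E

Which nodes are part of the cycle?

DFS with gray/black marking from H:
H gray
  J gray
    I gray
    I black
    D gray
    D black
  J black
  C gray
    A gray
      E gray
        G gray
          F gray
          F black
        G black
        B gray
          B→H: H is gray → back edge
Back edge closes the cycle H → C → A → E → B → H; its vertices are {A, B, C, E, H}.

A, B, C, E, H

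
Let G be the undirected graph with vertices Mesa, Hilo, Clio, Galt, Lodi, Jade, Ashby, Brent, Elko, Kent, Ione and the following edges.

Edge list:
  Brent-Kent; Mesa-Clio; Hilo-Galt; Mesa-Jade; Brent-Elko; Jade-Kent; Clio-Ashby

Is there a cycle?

DFS, tracking each vertex's parent; an edge to a visited non-parent vertex closes a cycle.
Start from Lodi:
visit Lodi (parent –)
visit Mesa (parent –)
  visit Jade (parent Mesa)
    visit Kent (parent Jade)
      Kent–Jade: parent, skip
      visit Brent (parent Kent)
        visit Elko (parent Brent)
          Elko–Brent: parent, skip
        Brent–Kent: parent, skip
    Jade–Mesa: parent, skip
  visit Clio (parent Mesa)
    Clio–Mesa: parent, skip
    visit Ashby (parent Clio)
      Ashby–Clio: parent, skip
visit Hilo (parent –)
  visit Galt (parent Hilo)
    Galt–Hilo: parent, skip
visit Ione (parent –)
No non-parent visited neighbor found — the graph is a forest.

No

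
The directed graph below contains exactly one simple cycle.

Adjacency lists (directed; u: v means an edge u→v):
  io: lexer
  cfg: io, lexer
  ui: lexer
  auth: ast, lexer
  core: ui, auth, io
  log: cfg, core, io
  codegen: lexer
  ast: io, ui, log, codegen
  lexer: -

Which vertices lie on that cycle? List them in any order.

DFS with gray/black marking from core:
core gray
  ui gray
    lexer gray
    lexer black
  ui black
  auth gray
    ast gray
      io gray
        io→lexer: lexer black — skip
      io black
      ast→ui: ui black — skip
      log gray
        cfg gray
          cfg→io: io black — skip
          cfg→lexer: lexer black — skip
        cfg black
        log→core: core is gray → back edge
Back edge closes the cycle core → auth → ast → log → core; its vertices are {ast, log, auth, core}.

ast, log, auth, core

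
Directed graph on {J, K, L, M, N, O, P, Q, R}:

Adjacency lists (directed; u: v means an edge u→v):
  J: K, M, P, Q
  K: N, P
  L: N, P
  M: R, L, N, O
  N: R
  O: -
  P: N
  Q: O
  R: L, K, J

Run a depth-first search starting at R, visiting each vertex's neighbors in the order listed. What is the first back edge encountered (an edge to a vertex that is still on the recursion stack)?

N→R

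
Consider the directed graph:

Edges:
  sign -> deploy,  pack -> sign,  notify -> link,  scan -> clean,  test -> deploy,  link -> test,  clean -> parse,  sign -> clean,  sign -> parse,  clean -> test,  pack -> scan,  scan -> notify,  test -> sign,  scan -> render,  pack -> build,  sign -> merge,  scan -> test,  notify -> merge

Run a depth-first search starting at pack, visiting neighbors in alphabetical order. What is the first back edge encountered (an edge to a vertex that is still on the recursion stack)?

sign→clean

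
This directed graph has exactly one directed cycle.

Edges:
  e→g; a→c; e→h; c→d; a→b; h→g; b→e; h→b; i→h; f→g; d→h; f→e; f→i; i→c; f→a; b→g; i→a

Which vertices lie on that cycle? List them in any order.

b, e, h

DFS with gray/black marking from e:
e gray
  g gray
  g black
  h gray
    h→g: g black — skip
    b gray
      b→g: g black — skip
      b→e: e is gray → back edge
Back edge closes the cycle e → h → b → e; its vertices are {b, e, h}.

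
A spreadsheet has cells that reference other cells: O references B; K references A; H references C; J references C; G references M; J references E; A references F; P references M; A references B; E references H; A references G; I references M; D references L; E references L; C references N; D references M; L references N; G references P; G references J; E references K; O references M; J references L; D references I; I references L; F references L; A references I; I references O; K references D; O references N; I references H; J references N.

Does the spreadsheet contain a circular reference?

Yes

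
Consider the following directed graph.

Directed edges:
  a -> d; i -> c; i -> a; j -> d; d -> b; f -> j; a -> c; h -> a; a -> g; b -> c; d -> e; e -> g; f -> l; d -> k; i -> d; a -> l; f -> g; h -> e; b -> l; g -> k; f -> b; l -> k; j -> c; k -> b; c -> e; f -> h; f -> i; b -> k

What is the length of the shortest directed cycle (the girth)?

For each vertex v, BFS finds the shortest path from v back to v.
The shortest such closed walk is b → k → b, length 2.

2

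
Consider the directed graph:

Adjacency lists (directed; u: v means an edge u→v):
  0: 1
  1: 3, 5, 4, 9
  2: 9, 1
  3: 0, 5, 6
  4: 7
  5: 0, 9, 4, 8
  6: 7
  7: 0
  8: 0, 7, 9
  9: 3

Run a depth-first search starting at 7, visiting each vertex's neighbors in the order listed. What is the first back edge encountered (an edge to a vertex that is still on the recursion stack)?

3->0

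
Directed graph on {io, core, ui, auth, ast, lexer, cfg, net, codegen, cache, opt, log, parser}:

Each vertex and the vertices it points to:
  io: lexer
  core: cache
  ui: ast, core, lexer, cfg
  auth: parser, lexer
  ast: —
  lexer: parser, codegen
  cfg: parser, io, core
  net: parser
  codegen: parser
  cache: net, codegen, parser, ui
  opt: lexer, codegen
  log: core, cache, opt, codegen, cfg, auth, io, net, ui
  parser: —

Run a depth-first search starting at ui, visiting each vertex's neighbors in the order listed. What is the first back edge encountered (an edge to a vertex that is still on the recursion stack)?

cache→ui

DFS from ui (visiting each vertex's neighbors in the order listed); mark gray on enter, black on exit:
ui gray
  ast gray
  ast black
  core gray
    cache gray
      net gray
        parser gray
        parser black
      net black
      codegen gray
        codegen→parser: parser black — skip
      codegen black
      cache→parser: parser black — skip
      cache→ui: ui is gray → back edge
First back edge: cache → ui.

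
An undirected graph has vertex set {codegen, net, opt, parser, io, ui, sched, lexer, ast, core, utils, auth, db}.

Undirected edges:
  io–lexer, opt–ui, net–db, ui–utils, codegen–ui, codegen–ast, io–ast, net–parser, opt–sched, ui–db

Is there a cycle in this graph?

No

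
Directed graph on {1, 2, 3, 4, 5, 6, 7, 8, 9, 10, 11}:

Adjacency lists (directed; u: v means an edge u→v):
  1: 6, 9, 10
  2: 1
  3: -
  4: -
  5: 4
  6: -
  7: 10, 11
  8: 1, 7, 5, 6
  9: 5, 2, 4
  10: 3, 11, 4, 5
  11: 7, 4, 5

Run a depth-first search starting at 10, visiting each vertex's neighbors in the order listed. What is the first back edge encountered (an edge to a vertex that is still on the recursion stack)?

DFS from 10 (visiting each vertex's neighbors in the order listed); mark gray on enter, black on exit:
10 gray
  3 gray
  3 black
  11 gray
    7 gray
      7→10: 10 is gray → back edge
First back edge: 7 → 10.

7->10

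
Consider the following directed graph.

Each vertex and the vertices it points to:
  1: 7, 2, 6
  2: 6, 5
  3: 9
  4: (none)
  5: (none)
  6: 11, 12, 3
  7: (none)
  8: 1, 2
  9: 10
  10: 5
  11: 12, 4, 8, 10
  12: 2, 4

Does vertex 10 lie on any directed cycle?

No

10 lies on a cycle iff there is a path from 10 back to itself.
Exploring from 10, it never reaches itself; equivalently, its strongly connected component is a singleton.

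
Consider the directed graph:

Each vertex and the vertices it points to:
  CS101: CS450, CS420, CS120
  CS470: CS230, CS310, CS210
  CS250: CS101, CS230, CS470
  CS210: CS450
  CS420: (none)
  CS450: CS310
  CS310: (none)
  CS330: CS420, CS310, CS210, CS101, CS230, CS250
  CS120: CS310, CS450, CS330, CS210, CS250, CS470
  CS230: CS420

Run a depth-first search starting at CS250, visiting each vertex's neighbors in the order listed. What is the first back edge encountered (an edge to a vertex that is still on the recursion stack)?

CS330->CS101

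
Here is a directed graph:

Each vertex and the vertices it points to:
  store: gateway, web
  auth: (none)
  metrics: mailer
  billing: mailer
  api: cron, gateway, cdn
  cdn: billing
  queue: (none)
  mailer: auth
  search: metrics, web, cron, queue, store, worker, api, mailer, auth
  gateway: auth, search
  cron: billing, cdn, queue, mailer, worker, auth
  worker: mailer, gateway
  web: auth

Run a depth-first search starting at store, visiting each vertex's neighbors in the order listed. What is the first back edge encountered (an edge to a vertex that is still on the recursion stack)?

DFS from store (visiting each vertex's neighbors in the order listed); mark gray on enter, black on exit:
store gray
  gateway gray
    auth gray
    auth black
    search gray
      metrics gray
        mailer gray
          mailer→auth: auth black — skip
        mailer black
      metrics black
      web gray
        web→auth: auth black — skip
      web black
      cron gray
        billing gray
          billing→mailer: mailer black — skip
        billing black
        cdn gray
          cdn→billing: billing black — skip
        cdn black
        queue gray
        queue black
        cron→mailer: mailer black — skip
        worker gray
          worker→mailer: mailer black — skip
          worker→gateway: gateway is gray → back edge
First back edge: worker → gateway.

worker->gateway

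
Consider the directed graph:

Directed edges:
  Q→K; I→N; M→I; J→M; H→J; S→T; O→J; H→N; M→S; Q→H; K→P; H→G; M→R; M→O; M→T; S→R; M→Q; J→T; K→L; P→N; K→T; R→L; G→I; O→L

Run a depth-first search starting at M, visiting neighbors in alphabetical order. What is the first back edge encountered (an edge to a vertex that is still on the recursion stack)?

DFS from M (visiting neighbors in alphabetical order); mark gray on enter, black on exit:
M gray
  I gray
    N gray
    N black
  I black
  O gray
    J gray
      J→M: M is gray → back edge
First back edge: J → M.

J->M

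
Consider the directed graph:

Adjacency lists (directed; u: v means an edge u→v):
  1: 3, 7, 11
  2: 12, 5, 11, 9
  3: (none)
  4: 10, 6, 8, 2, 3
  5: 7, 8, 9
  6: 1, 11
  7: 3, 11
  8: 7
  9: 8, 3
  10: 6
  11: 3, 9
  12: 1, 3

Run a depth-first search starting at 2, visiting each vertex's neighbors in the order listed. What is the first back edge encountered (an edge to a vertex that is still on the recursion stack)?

DFS from 2 (visiting each vertex's neighbors in the order listed); mark gray on enter, black on exit:
2 gray
  12 gray
    1 gray
      3 gray
      3 black
      7 gray
        7→3: 3 black — skip
        11 gray
          11→3: 3 black — skip
          9 gray
            8 gray
              8→7: 7 is gray → back edge
First back edge: 8 → 7.

8→7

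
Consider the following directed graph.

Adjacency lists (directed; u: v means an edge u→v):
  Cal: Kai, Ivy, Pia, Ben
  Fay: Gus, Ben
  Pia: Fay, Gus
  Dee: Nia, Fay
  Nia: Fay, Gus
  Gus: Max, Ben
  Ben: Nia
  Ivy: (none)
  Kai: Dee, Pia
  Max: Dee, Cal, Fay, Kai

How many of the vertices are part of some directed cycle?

9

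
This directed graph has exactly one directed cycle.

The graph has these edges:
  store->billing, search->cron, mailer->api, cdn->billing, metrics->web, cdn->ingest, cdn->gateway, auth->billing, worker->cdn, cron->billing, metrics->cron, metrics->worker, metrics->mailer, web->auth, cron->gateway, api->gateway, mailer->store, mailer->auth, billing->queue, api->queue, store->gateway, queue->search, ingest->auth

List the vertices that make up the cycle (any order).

cron, queue, search, billing

DFS with gray/black marking from queue:
queue gray
  search gray
    cron gray
      gateway gray
      gateway black
      billing gray
        billing→queue: queue is gray → back edge
Back edge closes the cycle queue → search → cron → billing → queue; its vertices are {cron, queue, search, billing}.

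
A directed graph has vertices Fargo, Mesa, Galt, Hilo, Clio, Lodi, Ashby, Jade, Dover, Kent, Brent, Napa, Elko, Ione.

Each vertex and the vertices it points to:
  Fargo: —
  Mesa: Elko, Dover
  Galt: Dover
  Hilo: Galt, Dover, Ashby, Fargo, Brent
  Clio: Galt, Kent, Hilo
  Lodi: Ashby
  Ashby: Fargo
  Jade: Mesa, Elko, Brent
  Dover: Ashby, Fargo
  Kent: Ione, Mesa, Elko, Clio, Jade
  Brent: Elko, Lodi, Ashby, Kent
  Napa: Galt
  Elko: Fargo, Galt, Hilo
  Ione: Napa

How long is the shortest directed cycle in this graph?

For each vertex v, BFS finds the shortest path from v back to v.
The shortest such closed walk is Kent → Clio → Kent, length 2.

2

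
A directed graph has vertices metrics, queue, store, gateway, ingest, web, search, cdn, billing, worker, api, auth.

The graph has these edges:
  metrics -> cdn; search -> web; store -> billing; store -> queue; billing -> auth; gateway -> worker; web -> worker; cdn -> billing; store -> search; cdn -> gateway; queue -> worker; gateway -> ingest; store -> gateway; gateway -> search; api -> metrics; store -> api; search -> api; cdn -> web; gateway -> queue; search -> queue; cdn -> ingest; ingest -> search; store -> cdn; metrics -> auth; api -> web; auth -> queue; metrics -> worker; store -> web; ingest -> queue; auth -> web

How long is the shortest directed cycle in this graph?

For each vertex v, BFS finds the shortest path from v back to v.
The shortest such closed walk is api → metrics → cdn → gateway → search → api, length 5.

5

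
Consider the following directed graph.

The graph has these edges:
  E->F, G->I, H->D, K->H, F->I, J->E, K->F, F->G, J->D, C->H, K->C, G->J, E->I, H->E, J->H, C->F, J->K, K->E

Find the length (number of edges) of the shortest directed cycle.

4

For each vertex v, BFS finds the shortest path from v back to v.
The shortest such closed walk is J → E → F → G → J, length 4.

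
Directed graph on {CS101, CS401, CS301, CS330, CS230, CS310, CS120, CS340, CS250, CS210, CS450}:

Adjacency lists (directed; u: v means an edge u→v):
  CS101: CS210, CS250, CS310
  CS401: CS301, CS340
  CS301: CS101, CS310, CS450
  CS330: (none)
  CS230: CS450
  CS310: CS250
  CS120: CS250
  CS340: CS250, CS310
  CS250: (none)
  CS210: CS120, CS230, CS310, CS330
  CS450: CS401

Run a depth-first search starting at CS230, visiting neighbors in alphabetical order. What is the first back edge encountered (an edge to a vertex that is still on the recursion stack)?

CS210→CS230

DFS from CS230 (visiting neighbors in alphabetical order); mark gray on enter, black on exit:
CS230 gray
  CS450 gray
    CS401 gray
      CS301 gray
        CS101 gray
          CS210 gray
            CS120 gray
              CS250 gray
              CS250 black
            CS120 black
            CS210→CS230: CS230 is gray → back edge
First back edge: CS210 → CS230.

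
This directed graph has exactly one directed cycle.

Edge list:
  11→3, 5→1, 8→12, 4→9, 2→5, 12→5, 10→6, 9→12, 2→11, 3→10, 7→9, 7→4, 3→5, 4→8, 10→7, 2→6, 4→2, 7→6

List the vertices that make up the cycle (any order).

2, 3, 4, 7, 10, 11

DFS with gray/black marking from 7:
7 gray
  6 gray
  6 black
  9 gray
    12 gray
      5 gray
        1 gray
        1 black
      5 black
    12 black
  9 black
  4 gray
    8 gray
      8→12: 12 black — skip
    8 black
    2 gray
      11 gray
        3 gray
          3→5: 5 black — skip
          10 gray
            10→7: 7 is gray → back edge
Back edge closes the cycle 7 → 4 → 2 → 11 → 3 → 10 → 7; its vertices are {2, 3, 4, 7, 10, 11}.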